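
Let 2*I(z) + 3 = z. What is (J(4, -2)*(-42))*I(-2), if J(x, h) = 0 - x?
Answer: -420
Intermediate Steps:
J(x, h) = -x
I(z) = -3/2 + z/2
(J(4, -2)*(-42))*I(-2) = (-1*4*(-42))*(-3/2 + (½)*(-2)) = (-4*(-42))*(-3/2 - 1) = 168*(-5/2) = -420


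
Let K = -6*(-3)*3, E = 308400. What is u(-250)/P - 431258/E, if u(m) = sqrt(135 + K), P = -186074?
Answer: -215629/154200 - 3*sqrt(21)/186074 ≈ -1.3984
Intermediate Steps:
K = 54 (K = 18*3 = 54)
u(m) = 3*sqrt(21) (u(m) = sqrt(135 + 54) = sqrt(189) = 3*sqrt(21))
u(-250)/P - 431258/E = (3*sqrt(21))/(-186074) - 431258/308400 = (3*sqrt(21))*(-1/186074) - 431258*1/308400 = -3*sqrt(21)/186074 - 215629/154200 = -215629/154200 - 3*sqrt(21)/186074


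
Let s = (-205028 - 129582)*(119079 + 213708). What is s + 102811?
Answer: -111353755259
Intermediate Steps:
s = -111353858070 (s = -334610*332787 = -111353858070)
s + 102811 = -111353858070 + 102811 = -111353755259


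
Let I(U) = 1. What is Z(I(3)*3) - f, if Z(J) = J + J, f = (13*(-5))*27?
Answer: 1761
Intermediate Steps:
f = -1755 (f = -65*27 = -1755)
Z(J) = 2*J
Z(I(3)*3) - f = 2*(1*3) - 1*(-1755) = 2*3 + 1755 = 6 + 1755 = 1761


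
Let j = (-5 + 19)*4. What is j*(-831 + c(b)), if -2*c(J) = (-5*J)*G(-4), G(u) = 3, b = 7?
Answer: -43596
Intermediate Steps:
c(J) = 15*J/2 (c(J) = -(-5*J)*3/2 = -(-15)*J/2 = 15*J/2)
j = 56 (j = 14*4 = 56)
j*(-831 + c(b)) = 56*(-831 + (15/2)*7) = 56*(-831 + 105/2) = 56*(-1557/2) = -43596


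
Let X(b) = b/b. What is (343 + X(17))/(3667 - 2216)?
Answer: 344/1451 ≈ 0.23708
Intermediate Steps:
X(b) = 1
(343 + X(17))/(3667 - 2216) = (343 + 1)/(3667 - 2216) = 344/1451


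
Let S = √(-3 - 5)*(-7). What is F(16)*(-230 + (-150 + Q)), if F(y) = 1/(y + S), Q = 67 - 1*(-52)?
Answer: -58/9 - 203*I*√2/36 ≈ -6.4444 - 7.9746*I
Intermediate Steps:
Q = 119 (Q = 67 + 52 = 119)
S = -14*I*√2 (S = √(-8)*(-7) = (2*I*√2)*(-7) = -14*I*√2 ≈ -19.799*I)
F(y) = 1/(y - 14*I*√2)
F(16)*(-230 + (-150 + Q)) = (-230 + (-150 + 119))/(16 - 14*I*√2) = (-230 - 31)/(16 - 14*I*√2) = -261/(16 - 14*I*√2)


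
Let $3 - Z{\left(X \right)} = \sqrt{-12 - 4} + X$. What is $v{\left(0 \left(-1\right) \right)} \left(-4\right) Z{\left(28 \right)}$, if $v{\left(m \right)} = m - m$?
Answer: $0$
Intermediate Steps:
$v{\left(m \right)} = 0$
$Z{\left(X \right)} = 3 - X - 4 i$ ($Z{\left(X \right)} = 3 - \left(\sqrt{-12 - 4} + X\right) = 3 - \left(\sqrt{-16} + X\right) = 3 - \left(4 i + X\right) = 3 - \left(X + 4 i\right) = 3 - X - 4 i$)
$v{\left(0 \left(-1\right) \right)} \left(-4\right) Z{\left(28 \right)} = 0 \left(-4\right) \left(3 - 28 - 4 i\right) = 0 \left(3 - 28 - 4 i\right) = 0 \left(-25 - 4 i\right) = 0$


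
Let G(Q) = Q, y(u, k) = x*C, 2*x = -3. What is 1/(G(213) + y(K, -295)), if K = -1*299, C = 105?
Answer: 2/111 ≈ 0.018018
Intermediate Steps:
x = -3/2 (x = (½)*(-3) = -3/2 ≈ -1.5000)
K = -299
y(u, k) = -315/2 (y(u, k) = -3/2*105 = -315/2)
1/(G(213) + y(K, -295)) = 1/(213 - 315/2) = 1/(111/2) = 2/111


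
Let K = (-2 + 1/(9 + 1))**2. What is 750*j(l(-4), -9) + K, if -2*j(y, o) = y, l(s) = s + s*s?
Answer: -449639/100 ≈ -4496.4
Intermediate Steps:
l(s) = s + s**2
j(y, o) = -y/2
K = 361/100 (K = (-2 + 1/10)**2 = (-19/10)**2 = 361/100 ≈ 3.6100)
750*j(l(-4), -9) + K = 750*(-(-2)*(1 - 4)) + 361/100 = 750*(-(-2)*(-3)) + 361/100 = 750*(-1/2*12) + 361/100 = 750*(-6) + 361/100 = -4500 + 361/100 = -449639/100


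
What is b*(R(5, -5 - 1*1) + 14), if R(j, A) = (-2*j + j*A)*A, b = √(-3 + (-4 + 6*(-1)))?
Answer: 254*I*√13 ≈ 915.81*I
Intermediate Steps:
b = I*√13 (b = √(-3 + (-4 - 6)) = √(-3 - 10) = √(-13) = I*√13 ≈ 3.6056*I)
R(j, A) = A*(-2*j + A*j) (R(j, A) = (-2*j + A*j)*A = A*(-2*j + A*j))
b*(R(5, -5 - 1*1) + 14) = (I*√13)*((-5 - 1*1)*5*(-2 + (-5 - 1*1)) + 14) = (I*√13)*((-5 - 1)*5*(-2 + (-5 - 1)) + 14) = (I*√13)*(-6*5*(-2 - 6) + 14) = (I*√13)*(-6*5*(-8) + 14) = (I*√13)*(240 + 14) = (I*√13)*254 = 254*I*√13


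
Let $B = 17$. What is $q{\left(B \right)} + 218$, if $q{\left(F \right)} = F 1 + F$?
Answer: $252$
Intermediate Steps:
$q{\left(F \right)} = 2 F$ ($q{\left(F \right)} = F + F = 2 F$)
$q{\left(B \right)} + 218 = 2 \cdot 17 + 218 = 34 + 218 = 252$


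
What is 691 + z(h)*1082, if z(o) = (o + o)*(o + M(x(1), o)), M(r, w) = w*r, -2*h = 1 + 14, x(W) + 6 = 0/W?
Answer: -607934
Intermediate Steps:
x(W) = -6 (x(W) = -6 + 0/W = -6 + 0 = -6)
h = -15/2 (h = -(1 + 14)/2 = -1/2*15 = -15/2 ≈ -7.5000)
M(r, w) = r*w
z(o) = -10*o**2 (z(o) = (o + o)*(o - 6*o) = (2*o)*(-5*o) = -10*o**2)
691 + z(h)*1082 = 691 - 10*(-15/2)**2*1082 = 691 - 10*225/4*1082 = 691 - 1125/2*1082 = 691 - 608625 = -607934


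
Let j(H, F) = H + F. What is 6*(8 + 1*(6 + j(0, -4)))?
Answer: 60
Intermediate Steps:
j(H, F) = F + H
6*(8 + 1*(6 + j(0, -4))) = 6*(8 + 1*(6 + (-4 + 0))) = 6*(8 + 1*(6 - 4)) = 6*(8 + 1*2) = 6*(8 + 2) = 6*10 = 60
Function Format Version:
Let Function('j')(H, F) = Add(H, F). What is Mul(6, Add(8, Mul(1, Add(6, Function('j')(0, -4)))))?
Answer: 60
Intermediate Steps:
Function('j')(H, F) = Add(F, H)
Mul(6, Add(8, Mul(1, Add(6, Function('j')(0, -4))))) = Mul(6, Add(8, Mul(1, Add(6, Add(-4, 0))))) = Mul(6, Add(8, Mul(1, Add(6, -4)))) = Mul(6, Add(8, Mul(1, 2))) = Mul(6, Add(8, 2)) = Mul(6, 10) = 60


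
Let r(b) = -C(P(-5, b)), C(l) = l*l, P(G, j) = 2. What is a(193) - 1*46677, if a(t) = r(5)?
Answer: -46681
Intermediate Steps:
C(l) = l²
r(b) = -4 (r(b) = -1*2² = -1*4 = -4)
a(t) = -4
a(193) - 1*46677 = -4 - 1*46677 = -4 - 46677 = -46681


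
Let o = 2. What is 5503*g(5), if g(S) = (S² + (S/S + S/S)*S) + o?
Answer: 203611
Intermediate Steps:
g(S) = 2 + S² + 2*S (g(S) = (S² + (S/S + S/S)*S) + 2 = (S² + (1 + 1)*S) + 2 = (S² + 2*S) + 2 = 2 + S² + 2*S)
5503*g(5) = 5503*(2 + 5² + 2*5) = 5503*(2 + 25 + 10) = 5503*37 = 203611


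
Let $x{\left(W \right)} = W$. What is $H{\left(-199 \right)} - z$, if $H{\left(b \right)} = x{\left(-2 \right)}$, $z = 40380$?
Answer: $-40382$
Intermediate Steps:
$H{\left(b \right)} = -2$
$H{\left(-199 \right)} - z = -2 - 40380 = -40382$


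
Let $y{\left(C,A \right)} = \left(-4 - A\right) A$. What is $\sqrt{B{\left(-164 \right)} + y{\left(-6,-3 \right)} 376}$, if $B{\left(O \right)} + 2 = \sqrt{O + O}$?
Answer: $\sqrt{1126 + 2 i \sqrt{82}} \approx 33.557 + 0.2699 i$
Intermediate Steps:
$y{\left(C,A \right)} = A \left(-4 - A\right)$
$B{\left(O \right)} = -2 + \sqrt{2} \sqrt{O}$ ($B{\left(O \right)} = -2 + \sqrt{O + O} = -2 + \sqrt{2 O} = -2 + \sqrt{2} \sqrt{O}$)
$\sqrt{B{\left(-164 \right)} + y{\left(-6,-3 \right)} 376} = \sqrt{\left(-2 + \sqrt{2} \sqrt{-164}\right) + \left(-1\right) \left(-3\right) \left(4 - 3\right) 376} = \sqrt{\left(-2 + \sqrt{2} \cdot 2 i \sqrt{41}\right) + \left(-1\right) \left(-3\right) 1 \cdot 376} = \sqrt{\left(-2 + 2 i \sqrt{82}\right) + 3 \cdot 376} = \sqrt{\left(-2 + 2 i \sqrt{82}\right) + 1128} = \sqrt{1126 + 2 i \sqrt{82}}$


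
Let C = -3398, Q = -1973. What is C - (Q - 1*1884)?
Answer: 459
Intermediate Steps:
C - (Q - 1*1884) = -3398 - (-1973 - 1*1884) = -3398 - (-1973 - 1884) = -3398 - 1*(-3857) = -3398 + 3857 = 459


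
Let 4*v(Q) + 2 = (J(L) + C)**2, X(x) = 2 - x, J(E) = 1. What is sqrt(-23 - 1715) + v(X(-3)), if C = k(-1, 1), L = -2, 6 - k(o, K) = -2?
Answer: 79/4 + I*sqrt(1738) ≈ 19.75 + 41.689*I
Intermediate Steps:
k(o, K) = 8 (k(o, K) = 6 - 1*(-2) = 6 + 2 = 8)
C = 8
v(Q) = 79/4 (v(Q) = -1/2 + (1 + 8)**2/4 = -1/2 + (1/4)*9**2 = -1/2 + (1/4)*81 = -1/2 + 81/4 = 79/4)
sqrt(-23 - 1715) + v(X(-3)) = sqrt(-23 - 1715) + 79/4 = sqrt(-1738) + 79/4 = I*sqrt(1738) + 79/4 = 79/4 + I*sqrt(1738)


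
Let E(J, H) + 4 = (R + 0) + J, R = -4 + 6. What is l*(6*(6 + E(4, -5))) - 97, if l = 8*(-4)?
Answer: -1633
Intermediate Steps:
l = -32
R = 2
E(J, H) = -2 + J (E(J, H) = -4 + ((2 + 0) + J) = -4 + (2 + J) = -2 + J)
l*(6*(6 + E(4, -5))) - 97 = -192*(6 + (-2 + 4)) - 97 = -192*(6 + 2) - 97 = -192*8 - 97 = -32*48 - 97 = -1536 - 97 = -1633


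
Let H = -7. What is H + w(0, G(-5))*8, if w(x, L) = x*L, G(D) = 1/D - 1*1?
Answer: -7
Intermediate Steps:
G(D) = -1 + 1/D (G(D) = 1/D - 1 = -1 + 1/D)
w(x, L) = L*x
H + w(0, G(-5))*8 = -7 + (((1 - 1*(-5))/(-5))*0)*8 = -7 + (-(1 + 5)/5*0)*8 = -7 + (-1/5*6*0)*8 = -7 - 6/5*0*8 = -7 + 0*8 = -7 + 0 = -7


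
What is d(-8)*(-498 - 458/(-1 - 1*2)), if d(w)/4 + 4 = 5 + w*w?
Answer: -269360/3 ≈ -89787.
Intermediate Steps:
d(w) = 4 + 4*w² (d(w) = -16 + 4*(5 + w*w) = -16 + 4*(5 + w²) = -16 + (20 + 4*w²) = 4 + 4*w²)
d(-8)*(-498 - 458/(-1 - 1*2)) = (4 + 4*(-8)²)*(-498 - 458/(-1 - 1*2)) = (4 + 4*64)*(-498 - 458/(-1 - 2)) = (4 + 256)*(-498 - 458/(-3)) = 260*(-498 - 458*(-⅓)) = 260*(-498 + 458/3) = 260*(-1036/3) = -269360/3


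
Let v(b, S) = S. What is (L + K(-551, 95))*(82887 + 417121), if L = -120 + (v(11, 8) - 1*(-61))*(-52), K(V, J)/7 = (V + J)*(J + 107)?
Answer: -324251187936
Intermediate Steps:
K(V, J) = 7*(107 + J)*(J + V) (K(V, J) = 7*((V + J)*(J + 107)) = 7*((J + V)*(107 + J)) = 7*((107 + J)*(J + V)) = 7*(107 + J)*(J + V))
L = -3708 (L = -120 + (8 - 1*(-61))*(-52) = -120 + (8 + 61)*(-52) = -120 + 69*(-52) = -120 - 3588 = -3708)
(L + K(-551, 95))*(82887 + 417121) = (-3708 + (7*95² + 749*95 + 749*(-551) + 7*95*(-551)))*(82887 + 417121) = (-3708 + (7*9025 + 71155 - 412699 - 366415))*500008 = (-3708 + (63175 + 71155 - 412699 - 366415))*500008 = (-3708 - 644784)*500008 = -648492*500008 = -324251187936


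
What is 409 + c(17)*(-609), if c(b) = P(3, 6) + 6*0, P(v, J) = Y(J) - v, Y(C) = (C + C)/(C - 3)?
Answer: -200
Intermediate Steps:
Y(C) = 2*C/(-3 + C) (Y(C) = (2*C)/(-3 + C) = 2*C/(-3 + C))
P(v, J) = -v + 2*J/(-3 + J) (P(v, J) = 2*J/(-3 + J) - v = -v + 2*J/(-3 + J))
c(b) = 1 (c(b) = (2*6 - 1*3*(-3 + 6))/(-3 + 6) + 6*0 = (12 - 1*3*3)/3 + 0 = (12 - 9)/3 + 0 = (⅓)*3 + 0 = 1 + 0 = 1)
409 + c(17)*(-609) = 409 + 1*(-609) = 409 - 609 = -200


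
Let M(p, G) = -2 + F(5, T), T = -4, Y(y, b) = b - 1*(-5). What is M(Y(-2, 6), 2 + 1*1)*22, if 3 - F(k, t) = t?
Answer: 110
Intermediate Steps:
Y(y, b) = 5 + b (Y(y, b) = b + 5 = 5 + b)
F(k, t) = 3 - t
M(p, G) = 5 (M(p, G) = -2 + (3 - 1*(-4)) = -2 + (3 + 4) = -2 + 7 = 5)
M(Y(-2, 6), 2 + 1*1)*22 = 5*22 = 110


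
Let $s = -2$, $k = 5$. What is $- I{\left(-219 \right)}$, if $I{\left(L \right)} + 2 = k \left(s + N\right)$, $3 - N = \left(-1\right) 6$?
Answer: $-33$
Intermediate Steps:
$N = 9$ ($N = 3 - \left(-1\right) 6 = 3 - -6 = 3 + 6 = 9$)
$I{\left(L \right)} = 33$ ($I{\left(L \right)} = -2 + 5 \left(-2 + 9\right) = -2 + 5 \cdot 7 = -2 + 35 = 33$)
$- I{\left(-219 \right)} = \left(-1\right) 33 = -33$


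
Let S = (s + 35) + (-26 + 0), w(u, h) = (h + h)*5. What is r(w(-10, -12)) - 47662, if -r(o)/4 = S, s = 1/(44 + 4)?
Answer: -572377/12 ≈ -47698.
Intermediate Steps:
s = 1/48 ≈ 0.020833
w(u, h) = 10*h (w(u, h) = (2*h)*5 = 10*h)
S = 433/48 (S = (1/48 + 35) + (-26 + 0) = 1681/48 - 26 = 433/48 ≈ 9.0208)
r(o) = -433/12 (r(o) = -4*433/48 = -433/12)
r(w(-10, -12)) - 47662 = -433/12 - 47662 = -572377/12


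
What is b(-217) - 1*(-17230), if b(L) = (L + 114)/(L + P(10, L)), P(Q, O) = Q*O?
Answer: 41128113/2387 ≈ 17230.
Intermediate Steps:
P(Q, O) = O*Q
b(L) = (114 + L)/(11*L) (b(L) = (L + 114)/(L + L*10) = (114 + L)/(L + 10*L) = (114 + L)/((11*L)) = (114 + L)*(1/(11*L)) = (114 + L)/(11*L))
b(-217) - 1*(-17230) = (1/11)*(114 - 217)/(-217) - 1*(-17230) = (1/11)*(-1/217)*(-103) + 17230 = 103/2387 + 17230 = 41128113/2387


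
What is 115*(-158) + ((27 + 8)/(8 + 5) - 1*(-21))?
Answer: -235902/13 ≈ -18146.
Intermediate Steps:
115*(-158) + ((27 + 8)/(8 + 5) - 1*(-21)) = -18170 + (35/13 + 21) = -18170 + 308/13 = -235902/13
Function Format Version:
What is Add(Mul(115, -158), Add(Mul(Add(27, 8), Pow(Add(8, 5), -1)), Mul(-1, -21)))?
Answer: Rational(-235902, 13) ≈ -18146.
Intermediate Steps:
Add(Mul(115, -158), Add(Mul(Add(27, 8), Pow(Add(8, 5), -1)), Mul(-1, -21))) = Add(-18170, Add(Mul(35, Pow(13, -1)), 21)) = Add(-18170, Add(Mul(35, Rational(1, 13)), 21)) = Add(-18170, Add(Rational(35, 13), 21)) = Add(-18170, Rational(308, 13)) = Rational(-235902, 13)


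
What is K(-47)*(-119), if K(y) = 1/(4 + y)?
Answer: 119/43 ≈ 2.7674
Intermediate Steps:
K(-47)*(-119) = -119/(4 - 47) = -119/(-43) = -1/43*(-119) = 119/43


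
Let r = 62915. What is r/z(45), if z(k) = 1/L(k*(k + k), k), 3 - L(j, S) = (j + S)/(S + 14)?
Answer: -246500970/59 ≈ -4.1780e+6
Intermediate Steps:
L(j, S) = 3 - (S + j)/(14 + S) (L(j, S) = 3 - (j + S)/(S + 14) = 3 - (S + j)/(14 + S))
z(k) = (14 + k)/(42 - 2*k² + 2*k) (z(k) = 1/((42 - k*(k + k) + 2*k)/(14 + k)) = 1/((42 - k*2*k + 2*k)/(14 + k)) = 1/((42 - 2*k² + 2*k)/(14 + k)) = (14 + k)/(42 - 2*k² + 2*k))
r/z(45) = 62915/(((7 + (½)*45)/(21 + 45 - 1*45²))) = 62915/(((7 + 45/2)/(21 + 45 - 1*2025))) = 62915/(((59/2)/(21 + 45 - 2025))) = 62915/(((59/2)/(-1959))) = 62915/((-1/1959*59/2)) = 62915/(-59/3918) = 62915*(-3918/59) = -246500970/59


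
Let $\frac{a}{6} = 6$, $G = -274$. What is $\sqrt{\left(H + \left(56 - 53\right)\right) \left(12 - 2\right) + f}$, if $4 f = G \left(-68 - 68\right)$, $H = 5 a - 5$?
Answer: $2 \sqrt{2774} \approx 105.34$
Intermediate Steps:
$a = 36$ ($a = 6 \cdot 6 = 36$)
$H = 175$ ($H = 5 \cdot 36 - 5 = 180 - 5 = 175$)
$f = 9316$ ($f = \frac{\left(-274\right) \left(-68 - 68\right)}{4} = \frac{\left(-274\right) \left(-136\right)}{4} = \frac{1}{4} \cdot 37264 = 9316$)
$\sqrt{\left(H + \left(56 - 53\right)\right) \left(12 - 2\right) + f} = \sqrt{\left(175 + \left(56 - 53\right)\right) \left(12 - 2\right) + 9316} = \sqrt{\left(175 + 3\right) \left(12 - 2\right) + 9316} = \sqrt{178 \cdot 10 + 9316} = \sqrt{1780 + 9316} = \sqrt{11096} = 2 \sqrt{2774}$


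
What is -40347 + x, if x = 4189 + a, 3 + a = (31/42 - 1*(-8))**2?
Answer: -63653315/1764 ≈ -36085.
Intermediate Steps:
a = 129397/1764 (a = -3 + (31/42 - 1*(-8))**2 = -3 + (31*(1/42) + 8)**2 = -3 + (31/42 + 8)**2 = -3 + (367/42)**2 = -3 + 134689/1764 = 129397/1764 ≈ 73.354)
x = 7518793/1764 (x = 4189 + 129397/1764 = 7518793/1764 ≈ 4262.4)
-40347 + x = -40347 + 7518793/1764 = -63653315/1764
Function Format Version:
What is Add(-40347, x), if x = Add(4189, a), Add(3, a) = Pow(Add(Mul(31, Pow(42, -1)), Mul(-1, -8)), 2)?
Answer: Rational(-63653315, 1764) ≈ -36085.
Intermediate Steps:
a = Rational(129397, 1764) (a = Add(-3, Pow(Add(Mul(31, Pow(42, -1)), Mul(-1, -8)), 2)) = Add(-3, Pow(Add(Mul(31, Rational(1, 42)), 8), 2)) = Add(-3, Pow(Add(Rational(31, 42), 8), 2)) = Add(-3, Pow(Rational(367, 42), 2)) = Add(-3, Rational(134689, 1764)) = Rational(129397, 1764) ≈ 73.354)
x = Rational(7518793, 1764) (x = Add(4189, Rational(129397, 1764)) = Rational(7518793, 1764) ≈ 4262.4)
Add(-40347, x) = Add(-40347, Rational(7518793, 1764)) = Rational(-63653315, 1764)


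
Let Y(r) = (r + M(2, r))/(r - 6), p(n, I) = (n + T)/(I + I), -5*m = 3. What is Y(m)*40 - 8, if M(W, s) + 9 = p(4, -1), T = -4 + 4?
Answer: 2056/33 ≈ 62.303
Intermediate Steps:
T = 0
m = -⅗ (m = -⅕*3 = -⅗ ≈ -0.60000)
p(n, I) = n/(2*I) (p(n, I) = (n + 0)/(I + I) = n/((2*I)) = n*(1/(2*I)) = n/(2*I))
M(W, s) = -11 (M(W, s) = -9 + (½)*4/(-1) = -9 + (½)*4*(-1) = -9 - 2 = -11)
Y(r) = (-11 + r)/(-6 + r) (Y(r) = (r - 11)/(r - 6) = (-11 + r)/(-6 + r))
Y(m)*40 - 8 = ((-11 - ⅗)/(-6 - ⅗))*40 - 8 = (-58/5/(-33/5))*40 - 8 = -5/33*(-58/5)*40 - 8 = (58/33)*40 - 8 = 2320/33 - 8 = 2056/33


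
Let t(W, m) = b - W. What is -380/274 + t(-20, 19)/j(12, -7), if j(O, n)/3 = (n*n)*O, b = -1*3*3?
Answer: -333653/241668 ≈ -1.3806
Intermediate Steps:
b = -9 (b = -3*3 = -9)
t(W, m) = -9 - W
j(O, n) = 3*O*n² (j(O, n) = 3*((n*n)*O) = 3*(n²*O) = 3*(O*n²) = 3*O*n²)
-380/274 + t(-20, 19)/j(12, -7) = -380/274 + (-9 - 1*(-20))/((3*12*(-7)²)) = -380*1/274 + (-9 + 20)/((3*12*49)) = -190/137 + 11/1764 = -333653/241668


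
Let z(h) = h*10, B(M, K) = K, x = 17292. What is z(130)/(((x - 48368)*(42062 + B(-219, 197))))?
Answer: -325/328310171 ≈ -9.8992e-7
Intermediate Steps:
z(h) = 10*h
z(130)/(((x - 48368)*(42062 + B(-219, 197)))) = (10*130)/(((17292 - 48368)*(42062 + 197))) = 1300/((-31076*42259)) = 1300/(-1313240684) = 1300*(-1/1313240684) = -325/328310171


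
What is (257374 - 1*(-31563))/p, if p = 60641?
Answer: 288937/60641 ≈ 4.7647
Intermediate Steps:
(257374 - 1*(-31563))/p = (257374 - 1*(-31563))/60641 = (257374 + 31563)*(1/60641) = 288937*(1/60641) = 288937/60641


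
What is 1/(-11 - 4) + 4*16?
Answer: 959/15 ≈ 63.933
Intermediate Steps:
1/(-11 - 4) + 4*16 = 1/(-15) + 64 = -1/15 + 64 = 959/15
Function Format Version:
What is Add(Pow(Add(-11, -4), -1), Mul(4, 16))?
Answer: Rational(959, 15) ≈ 63.933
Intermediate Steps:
Add(Pow(Add(-11, -4), -1), Mul(4, 16)) = Add(Pow(-15, -1), 64) = Add(Rational(-1, 15), 64) = Rational(959, 15)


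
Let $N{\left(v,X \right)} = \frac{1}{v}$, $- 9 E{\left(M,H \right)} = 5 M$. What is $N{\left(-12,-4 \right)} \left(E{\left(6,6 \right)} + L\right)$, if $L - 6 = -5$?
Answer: $\frac{7}{36} \approx 0.19444$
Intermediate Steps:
$L = 1$ ($L = 6 - 5 = 1$)
$E{\left(M,H \right)} = - \frac{5 M}{9}$
$N{\left(-12,-4 \right)} \left(E{\left(6,6 \right)} + L\right) = \frac{\left(- \frac{5}{9}\right) 6 + 1}{-12} = - \frac{- \frac{10}{3} + 1}{12} = \left(- \frac{1}{12}\right) \left(- \frac{7}{3}\right) = \frac{7}{36}$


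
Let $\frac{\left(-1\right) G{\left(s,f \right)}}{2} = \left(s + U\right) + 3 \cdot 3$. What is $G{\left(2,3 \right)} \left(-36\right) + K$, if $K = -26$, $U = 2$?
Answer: $910$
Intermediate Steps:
$G{\left(s,f \right)} = -22 - 2 s$ ($G{\left(s,f \right)} = - 2 \left(\left(s + 2\right) + 3 \cdot 3\right) = - 2 \left(\left(2 + s\right) + 9\right) = - 2 \left(11 + s\right) = -22 - 2 s$)
$G{\left(2,3 \right)} \left(-36\right) + K = \left(-22 - 4\right) \left(-36\right) - 26 = \left(-26\right) \left(-36\right) - 26 = 936 - 26 = 910$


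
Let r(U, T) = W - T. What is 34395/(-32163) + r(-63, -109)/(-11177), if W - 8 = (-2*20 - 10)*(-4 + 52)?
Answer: -103668262/119828617 ≈ -0.86514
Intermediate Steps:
W = -2392 (W = 8 + (-2*20 - 10)*(-4 + 52) = 8 + (-40 - 10)*48 = 8 - 50*48 = 8 - 2400 = -2392)
r(U, T) = -2392 - T
34395/(-32163) + r(-63, -109)/(-11177) = 34395/(-32163) + (-2392 - 1*(-109))/(-11177) = 34395*(-1/32163) + (-2392 + 109)*(-1/11177) = -11465/10721 - 2283*(-1/11177) = -11465/10721 + 2283/11177 = -103668262/119828617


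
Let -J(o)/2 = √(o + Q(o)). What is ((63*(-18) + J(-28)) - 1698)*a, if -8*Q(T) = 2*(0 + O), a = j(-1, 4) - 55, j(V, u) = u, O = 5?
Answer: 144432 + 153*I*√13 ≈ 1.4443e+5 + 551.65*I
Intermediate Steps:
a = -51 (a = 4 - 55 = -51)
Q(T) = -5/4 (Q(T) = -(0 + 5)/4 = -5/4)
J(o) = -2*√(-5/4 + o) (J(o) = -2*√(o - 5/4) = -2*√(-5/4 + o))
((63*(-18) + J(-28)) - 1698)*a = ((63*(-18) - √(-5 + 4*(-28))) - 1698)*(-51) = ((-1134 - √(-5 - 112)) - 1698)*(-51) = ((-1134 - √(-117)) - 1698)*(-51) = ((-1134 - 3*I*√13) - 1698)*(-51) = (-2832 - 3*I*√13)*(-51) = 144432 + 153*I*√13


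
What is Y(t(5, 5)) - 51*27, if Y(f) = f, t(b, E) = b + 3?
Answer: -1369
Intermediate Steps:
t(b, E) = 3 + b
Y(t(5, 5)) - 51*27 = (3 + 5) - 51*27 = 8 - 1377 = -1369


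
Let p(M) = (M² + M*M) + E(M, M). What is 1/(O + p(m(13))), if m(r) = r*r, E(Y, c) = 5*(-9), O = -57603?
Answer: -1/526 ≈ -0.0019011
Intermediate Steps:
E(Y, c) = -45
m(r) = r²
p(M) = -45 + 2*M² (p(M) = (M² + M*M) - 45 = (M² + M²) - 45 = 2*M² - 45 = -45 + 2*M²)
1/(O + p(m(13))) = 1/(-57603 + (-45 + 2*(13²)²)) = 1/(-57603 + (-45 + 2*169²)) = 1/(-57603 + (-45 + 2*28561)) = 1/(-57603 + (-45 + 57122)) = 1/(-57603 + 57077) = 1/(-526) = -1/526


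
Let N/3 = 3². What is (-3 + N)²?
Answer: 576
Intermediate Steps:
N = 27 (N = 3*3² = 3*9 = 27)
(-3 + N)² = (-3 + 27)² = 24² = 576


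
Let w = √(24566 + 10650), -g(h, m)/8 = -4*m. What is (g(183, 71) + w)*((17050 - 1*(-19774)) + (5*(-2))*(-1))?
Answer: 83686848 + 147336*√2201 ≈ 9.0599e+7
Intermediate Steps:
g(h, m) = 32*m (g(h, m) = -(-32)*m = 32*m)
w = 4*√2201 (w = √35216 = 4*√2201 ≈ 187.66)
(g(183, 71) + w)*((17050 - 1*(-19774)) + (5*(-2))*(-1)) = (32*71 + 4*√2201)*((17050 - 1*(-19774)) + (5*(-2))*(-1)) = (2272 + 4*√2201)*((17050 + 19774) - 10*(-1)) = (2272 + 4*√2201)*(36824 + 10) = (2272 + 4*√2201)*36834 = 83686848 + 147336*√2201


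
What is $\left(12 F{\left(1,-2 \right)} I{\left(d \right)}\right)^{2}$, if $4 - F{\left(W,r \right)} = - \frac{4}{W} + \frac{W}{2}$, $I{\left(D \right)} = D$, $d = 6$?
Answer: $291600$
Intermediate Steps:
$F{\left(W,r \right)} = 4 + \frac{4}{W} - \frac{W}{2}$ ($F{\left(W,r \right)} = 4 - \left(- \frac{4}{W} + \frac{W}{2}\right) = 4 - \left(\frac{W}{2} - \frac{4}{W}\right) = 4 + \frac{4}{W} - \frac{W}{2}$)
$\left(12 F{\left(1,-2 \right)} I{\left(d \right)}\right)^{2} = \left(12 \left(4 + \frac{4}{1} - \frac{1}{2}\right) 6\right)^{2} = \left(12 \left(4 + 4 \cdot 1 - \frac{1}{2}\right) 6\right)^{2} = \left(12 \left(4 + 4 - \frac{1}{2}\right) 6\right)^{2} = \left(12 \cdot \frac{15}{2} \cdot 6\right)^{2} = \left(90 \cdot 6\right)^{2} = 540^{2} = 291600$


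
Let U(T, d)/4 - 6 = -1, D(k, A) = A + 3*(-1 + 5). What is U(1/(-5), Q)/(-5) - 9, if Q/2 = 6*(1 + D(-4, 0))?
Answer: -13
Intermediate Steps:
D(k, A) = 12 + A (D(k, A) = A + 3*4 = A + 12 = 12 + A)
Q = 156 (Q = 2*(6*(1 + (12 + 0))) = 2*(6*(1 + 12)) = 2*(6*13) = 2*78 = 156)
U(T, d) = 20 (U(T, d) = 24 + 4*(-1) = 24 - 4 = 20)
U(1/(-5), Q)/(-5) - 9 = 20/(-5) - 9 = -⅕*20 - 9 = -4 - 9 = -13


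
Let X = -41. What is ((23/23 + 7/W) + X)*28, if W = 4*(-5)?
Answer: -5649/5 ≈ -1129.8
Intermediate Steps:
W = -20
((23/23 + 7/W) + X)*28 = ((23/23 + 7/(-20)) - 41)*28 = ((23*(1/23) + 7*(-1/20)) - 41)*28 = ((1 - 7/20) - 41)*28 = (13/20 - 41)*28 = -807/20*28 = -5649/5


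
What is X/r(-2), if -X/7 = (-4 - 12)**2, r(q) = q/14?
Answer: 12544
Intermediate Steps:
r(q) = q/14 (r(q) = q*(1/14) = q/14)
X = -1792 (X = -7*(-4 - 12)**2 = -7*(-16)**2 = -7*256 = -1792)
X/r(-2) = -1792/((1/14)*(-2)) = -1792/(-1/7) = -1792*(-7) = 12544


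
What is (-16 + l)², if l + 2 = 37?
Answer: 361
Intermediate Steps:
l = 35 (l = -2 + 37 = 35)
(-16 + l)² = (-16 + 35)² = 19² = 361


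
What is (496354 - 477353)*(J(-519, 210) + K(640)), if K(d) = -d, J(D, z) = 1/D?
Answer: -6311391161/519 ≈ -1.2161e+7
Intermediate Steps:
(496354 - 477353)*(J(-519, 210) + K(640)) = (496354 - 477353)*(1/(-519) - 1*640) = 19001*(-1/519 - 640) = 19001*(-332161/519) = -6311391161/519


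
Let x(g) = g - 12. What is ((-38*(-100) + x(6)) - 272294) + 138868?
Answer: -129632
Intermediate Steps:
x(g) = -12 + g
((-38*(-100) + x(6)) - 272294) + 138868 = ((-38*(-100) + (-12 + 6)) - 272294) + 138868 = ((3800 - 6) - 272294) + 138868 = (3794 - 272294) + 138868 = -268500 + 138868 = -129632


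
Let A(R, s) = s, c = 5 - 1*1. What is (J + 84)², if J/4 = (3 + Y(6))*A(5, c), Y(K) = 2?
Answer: 26896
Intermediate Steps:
c = 4 (c = 5 - 1 = 4)
J = 80 (J = 4*((3 + 2)*4) = 4*(5*4) = 4*20 = 80)
(J + 84)² = (80 + 84)² = 164² = 26896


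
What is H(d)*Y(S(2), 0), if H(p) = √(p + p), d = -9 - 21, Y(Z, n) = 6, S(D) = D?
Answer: 12*I*√15 ≈ 46.476*I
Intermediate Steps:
d = -30
H(p) = √2*√p (H(p) = √(2*p) = √2*√p)
H(d)*Y(S(2), 0) = (√2*√(-30))*6 = (√2*(I*√30))*6 = (2*I*√15)*6 = 12*I*√15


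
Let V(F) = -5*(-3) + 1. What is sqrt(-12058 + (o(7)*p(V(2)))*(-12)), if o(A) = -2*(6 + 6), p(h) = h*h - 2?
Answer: sqrt(61094) ≈ 247.17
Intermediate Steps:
V(F) = 16 (V(F) = 15 + 1 = 16)
p(h) = -2 + h**2 (p(h) = h**2 - 2 = -2 + h**2)
o(A) = -24 (o(A) = -2*12 = -24)
sqrt(-12058 + (o(7)*p(V(2)))*(-12)) = sqrt(-12058 - 24*(-2 + 16**2)*(-12)) = sqrt(-12058 - 24*(-2 + 256)*(-12)) = sqrt(-12058 - 24*254*(-12)) = sqrt(-12058 - 6096*(-12)) = sqrt(-12058 + 73152) = sqrt(61094)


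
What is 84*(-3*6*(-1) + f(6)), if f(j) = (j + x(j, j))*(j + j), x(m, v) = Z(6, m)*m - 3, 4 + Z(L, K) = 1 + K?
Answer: 22680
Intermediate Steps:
Z(L, K) = -3 + K (Z(L, K) = -4 + (1 + K) = -3 + K)
x(m, v) = -3 + m*(-3 + m) (x(m, v) = (-3 + m)*m - 3 = m*(-3 + m) - 3 = -3 + m*(-3 + m))
f(j) = 2*j*(-3 + j + j*(-3 + j)) (f(j) = (j + (-3 + j*(-3 + j)))*(j + j) = (-3 + j + j*(-3 + j))*(2*j) = 2*j*(-3 + j + j*(-3 + j)))
84*(-3*6*(-1) + f(6)) = 84*(-3*6*(-1) + 2*6*(-3 + 6 + 6*(-3 + 6))) = 84*(-18*(-1) + 2*6*(-3 + 6 + 6*3)) = 84*(18 + 2*6*(-3 + 6 + 18)) = 84*(18 + 2*6*21) = 84*(18 + 252) = 84*270 = 22680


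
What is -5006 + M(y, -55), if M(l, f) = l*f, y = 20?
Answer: -6106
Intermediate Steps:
M(l, f) = f*l
-5006 + M(y, -55) = -5006 - 55*20 = -5006 - 1100 = -6106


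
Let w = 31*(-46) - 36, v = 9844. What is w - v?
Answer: -11306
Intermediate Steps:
w = -1462 (w = -1426 - 36 = -1462)
w - v = -1462 - 1*9844 = -1462 - 9844 = -11306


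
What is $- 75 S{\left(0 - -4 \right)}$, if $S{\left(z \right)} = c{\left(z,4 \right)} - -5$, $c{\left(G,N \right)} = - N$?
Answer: $-75$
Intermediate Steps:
$S{\left(z \right)} = 1$ ($S{\left(z \right)} = \left(-1\right) 4 - -5 = -4 + 5 = 1$)
$- 75 S{\left(0 - -4 \right)} = \left(-75\right) 1 = -75$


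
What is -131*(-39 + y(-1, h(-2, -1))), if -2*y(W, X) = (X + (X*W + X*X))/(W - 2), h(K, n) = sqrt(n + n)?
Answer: 0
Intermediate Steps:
h(K, n) = sqrt(2)*sqrt(n) (h(K, n) = sqrt(2*n) = sqrt(2)*sqrt(n))
y(W, X) = -(X + X**2 + W*X)/(2*(-2 + W)) (y(W, X) = -(X + (X*W + X*X))/(2*(W - 2)) = -(X + (W*X + X**2))/(2*(-2 + W)) = -(X + (X**2 + W*X))/(2*(-2 + W)) = -(X + X**2 + W*X)/(2*(-2 + W)))
-131*(-39 + y(-1, h(-2, -1))) = -131*(-39 - sqrt(2)*sqrt(-1)*(1 - 1 + sqrt(2)*sqrt(-1))/(-4 + 2*(-1))) = -131*(-39 - sqrt(2)*I*(1 - 1 + sqrt(2)*I)/(-4 - 2)) = -131*(-39 - 1*I*sqrt(2)*(1 - 1 + I*sqrt(2))/(-6)) = -131*(-39 - 1*I*sqrt(2)*(-1/6)*I*sqrt(2)) = -131*(-39 - 1/3) = -131*(-118/3) = 15458/3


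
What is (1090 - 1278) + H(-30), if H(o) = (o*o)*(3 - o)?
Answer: 29512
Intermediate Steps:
H(o) = o²*(3 - o)
(1090 - 1278) + H(-30) = (1090 - 1278) + (-30)²*(3 - 1*(-30)) = -188 + 900*(3 + 30) = -188 + 900*33 = -188 + 29700 = 29512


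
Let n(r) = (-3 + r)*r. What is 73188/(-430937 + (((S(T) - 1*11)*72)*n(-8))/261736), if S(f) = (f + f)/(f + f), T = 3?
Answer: -2394491796/14098973749 ≈ -0.16983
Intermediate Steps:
S(f) = 1 (S(f) = (2*f)/((2*f)) = (2*f)*(1/(2*f)) = 1)
n(r) = r*(-3 + r)
73188/(-430937 + (((S(T) - 1*11)*72)*n(-8))/261736) = 73188/(-430937 + (((1 - 1*11)*72)*(-8*(-3 - 8)))/261736) = 73188/(-430937 + (((1 - 11)*72)*(-8*(-11)))*(1/261736)) = 73188/(-430937 + (-10*72*88)*(1/261736)) = 73188/(-430937 - 720*88*(1/261736)) = 73188/(-430937 - 63360*1/261736) = 73188/(-430937 - 7920/32717) = 73188/(-14098973749/32717) = 73188*(-32717/14098973749) = -2394491796/14098973749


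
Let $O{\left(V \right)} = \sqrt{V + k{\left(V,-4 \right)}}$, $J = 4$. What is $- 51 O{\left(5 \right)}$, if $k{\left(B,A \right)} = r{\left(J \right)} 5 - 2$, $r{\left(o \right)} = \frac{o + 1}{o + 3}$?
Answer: $- \frac{51 \sqrt{322}}{7} \approx -130.74$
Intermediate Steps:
$r{\left(o \right)} = \frac{1 + o}{3 + o}$
$k{\left(B,A \right)} = \frac{11}{7}$ ($k{\left(B,A \right)} = \frac{1 + 4}{3 + 4} \cdot 5 - 2 = \frac{1}{7} \cdot 5 \cdot 5 - 2 = \frac{5}{7} \cdot 5 - 2 = \frac{25}{7} - 2 = \frac{11}{7}$)
$O{\left(V \right)} = \sqrt{\frac{11}{7} + V}$ ($O{\left(V \right)} = \sqrt{V + \frac{11}{7}} = \sqrt{\frac{11}{7} + V}$)
$- 51 O{\left(5 \right)} = - 51 \frac{\sqrt{77 + 49 \cdot 5}}{7} = - 51 \frac{\sqrt{77 + 245}}{7} = - 51 \frac{\sqrt{322}}{7} = - \frac{51 \sqrt{322}}{7}$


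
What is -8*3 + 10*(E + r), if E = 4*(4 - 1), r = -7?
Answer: 26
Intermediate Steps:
E = 12 (E = 4*3 = 12)
-8*3 + 10*(E + r) = -8*3 + 10*(12 - 7) = -24 + 10*5 = -24 + 50 = 26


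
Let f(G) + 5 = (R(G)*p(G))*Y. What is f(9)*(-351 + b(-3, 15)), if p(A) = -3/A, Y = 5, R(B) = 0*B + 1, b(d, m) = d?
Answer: 2360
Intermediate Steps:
R(B) = 1 (R(B) = 0 + 1 = 1)
f(G) = -5 - 15/G (f(G) = -5 + (1*(-3/G))*5 = -5 - 3/G*5 = -5 - 15/G)
f(9)*(-351 + b(-3, 15)) = (-5 - 15/9)*(-351 - 3) = (-5 - 15*⅑)*(-354) = (-5 - 5/3)*(-354) = -20/3*(-354) = 2360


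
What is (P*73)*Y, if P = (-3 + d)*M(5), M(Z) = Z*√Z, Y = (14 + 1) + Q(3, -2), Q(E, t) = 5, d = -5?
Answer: -58400*√5 ≈ -1.3059e+5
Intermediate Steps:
Y = 20 (Y = (14 + 1) + 5 = 15 + 5 = 20)
M(Z) = Z^(3/2)
P = -40*√5 (P = (-3 - 5)*5^(3/2) = -40*√5 ≈ -89.443)
(P*73)*Y = (-40*√5*73)*20 = -2920*√5*20 = -58400*√5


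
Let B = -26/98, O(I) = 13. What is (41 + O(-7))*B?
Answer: -702/49 ≈ -14.327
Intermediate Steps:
B = -13/49 (B = -26*1/98 = -13/49 ≈ -0.26531)
(41 + O(-7))*B = (41 + 13)*(-13/49) = 54*(-13/49) = -702/49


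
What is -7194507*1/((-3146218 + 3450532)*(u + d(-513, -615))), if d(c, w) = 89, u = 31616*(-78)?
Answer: 2398169/250141949042 ≈ 9.5872e-6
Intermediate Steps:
u = -2466048
-7194507*1/((-3146218 + 3450532)*(u + d(-513, -615))) = -7194507*1/((-3146218 + 3450532)*(-2466048 + 89)) = -7194507/(304314*(-2465959)) = -7194507/(-750425847126) = -7194507*(-1/750425847126) = 2398169/250141949042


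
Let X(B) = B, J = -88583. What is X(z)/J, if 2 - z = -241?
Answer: -243/88583 ≈ -0.0027432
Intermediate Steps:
z = 243 (z = 2 - 1*(-241) = 2 + 241 = 243)
X(z)/J = 243/(-88583) = 243*(-1/88583) = -243/88583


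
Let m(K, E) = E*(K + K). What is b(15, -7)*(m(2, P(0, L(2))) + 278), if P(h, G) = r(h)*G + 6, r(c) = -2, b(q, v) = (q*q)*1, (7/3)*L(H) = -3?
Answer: 491850/7 ≈ 70264.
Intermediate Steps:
L(H) = -9/7 (L(H) = (3/7)*(-3) = -9/7)
b(q, v) = q**2 (b(q, v) = q**2*1 = q**2)
P(h, G) = 6 - 2*G (P(h, G) = -2*G + 6 = 6 - 2*G)
m(K, E) = 2*E*K (m(K, E) = E*(2*K) = 2*E*K)
b(15, -7)*(m(2, P(0, L(2))) + 278) = 15**2*(2*(6 - 2*(-9/7))*2 + 278) = 225*(2*(6 + 18/7)*2 + 278) = 225*(2*(60/7)*2 + 278) = 225*(240/7 + 278) = 225*(2186/7) = 491850/7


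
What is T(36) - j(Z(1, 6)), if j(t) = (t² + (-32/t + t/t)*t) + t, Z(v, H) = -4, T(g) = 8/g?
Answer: 218/9 ≈ 24.222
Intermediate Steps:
j(t) = t + t² + t*(1 - 32/t) (j(t) = (t² + (-32/t + 1)*t) + t = (t² + (1 - 32/t)*t) + t = (t² + t*(1 - 32/t)) + t = t + t² + t*(1 - 32/t))
T(36) - j(Z(1, 6)) = 8/36 - (-32 + (-4)² + 2*(-4)) = 8*(1/36) - (-32 + 16 - 8) = 2/9 - 1*(-24) = 2/9 + 24 = 218/9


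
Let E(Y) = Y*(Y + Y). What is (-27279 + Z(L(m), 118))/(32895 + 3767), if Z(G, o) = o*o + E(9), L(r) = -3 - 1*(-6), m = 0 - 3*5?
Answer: -13193/36662 ≈ -0.35985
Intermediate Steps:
E(Y) = 2*Y² (E(Y) = Y*(2*Y) = 2*Y²)
m = -15 (m = 0 - 15 = -15)
L(r) = 3 (L(r) = -3 + 6 = 3)
Z(G, o) = 162 + o² (Z(G, o) = o*o + 2*9² = o² + 2*81 = o² + 162 = 162 + o²)
(-27279 + Z(L(m), 118))/(32895 + 3767) = (-27279 + (162 + 118²))/(32895 + 3767) = (-27279 + (162 + 13924))/36662 = (-27279 + 14086)*(1/36662) = -13193*1/36662 = -13193/36662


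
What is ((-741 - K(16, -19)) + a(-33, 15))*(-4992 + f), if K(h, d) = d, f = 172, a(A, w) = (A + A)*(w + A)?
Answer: -2246120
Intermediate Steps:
a(A, w) = 2*A*(A + w) (a(A, w) = (2*A)*(A + w) = 2*A*(A + w))
((-741 - K(16, -19)) + a(-33, 15))*(-4992 + f) = ((-741 - 1*(-19)) + 2*(-33)*(-33 + 15))*(-4992 + 172) = ((-741 + 19) + 2*(-33)*(-18))*(-4820) = (-722 + 1188)*(-4820) = 466*(-4820) = -2246120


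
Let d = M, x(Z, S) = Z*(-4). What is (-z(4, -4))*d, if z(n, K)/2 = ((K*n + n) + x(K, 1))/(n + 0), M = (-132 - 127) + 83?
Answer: 352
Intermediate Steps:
x(Z, S) = -4*Z
M = -176 (M = -259 + 83 = -176)
z(n, K) = 2*(n - 4*K + K*n)/n (z(n, K) = 2*(((K*n + n) - 4*K)/(n + 0)) = 2*(((n + K*n) - 4*K)/n) = 2*((n - 4*K + K*n)/n) = 2*(n - 4*K + K*n)/n)
d = -176
(-z(4, -4))*d = -(2 + 2*(-4) - 8*(-4)/4)*(-176) = -(2 - 8 - 8*(-4)*1/4)*(-176) = -(2 - 8 + 8)*(-176) = -1*2*(-176) = -2*(-176) = 352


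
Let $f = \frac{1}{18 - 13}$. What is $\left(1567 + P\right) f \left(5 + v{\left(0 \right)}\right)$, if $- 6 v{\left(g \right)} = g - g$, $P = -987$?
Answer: $580$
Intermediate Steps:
$v{\left(g \right)} = 0$ ($v{\left(g \right)} = - \frac{g - g}{6} = \left(- \frac{1}{6}\right) 0 = 0$)
$f = \frac{1}{5} \approx 0.2$
$\left(1567 + P\right) f \left(5 + v{\left(0 \right)}\right) = \left(1567 - 987\right) \frac{5 + 0}{5} = 580 \cdot \frac{1}{5} \cdot 5 = 580 \cdot 1 = 580$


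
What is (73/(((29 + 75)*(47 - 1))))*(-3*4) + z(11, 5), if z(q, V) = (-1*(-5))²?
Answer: 29681/1196 ≈ 24.817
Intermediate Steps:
z(q, V) = 25 (z(q, V) = 5² = 25)
(73/(((29 + 75)*(47 - 1))))*(-3*4) + z(11, 5) = (73/(((29 + 75)*(47 - 1))))*(-3*4) + 25 = (73/((104*46)))*(-12) + 25 = (73/4784)*(-12) + 25 = -219/1196 + 25 = 29681/1196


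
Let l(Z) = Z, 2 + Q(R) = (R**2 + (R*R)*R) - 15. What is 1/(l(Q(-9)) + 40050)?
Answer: 1/39385 ≈ 2.5390e-5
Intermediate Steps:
Q(R) = -17 + R**2 + R**3 (Q(R) = -2 + ((R**2 + (R*R)*R) - 15) = -2 + ((R**2 + R**2*R) - 15) = -2 + ((R**2 + R**3) - 15) = -2 + (-15 + R**2 + R**3) = -17 + R**2 + R**3)
1/(l(Q(-9)) + 40050) = 1/((-17 + (-9)**2 + (-9)**3) + 40050) = 1/((-17 + 81 - 729) + 40050) = 1/(-665 + 40050) = 1/39385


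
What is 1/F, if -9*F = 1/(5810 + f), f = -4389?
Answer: -12789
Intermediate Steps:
F = -1/12789 (F = -1/(9*(5810 - 4389)) = -1/9/1421 = -1/9*1/1421 = -1/12789 ≈ -7.8192e-5)
1/F = 1/(-1/12789) = -12789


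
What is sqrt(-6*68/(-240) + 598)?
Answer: sqrt(59970)/10 ≈ 24.489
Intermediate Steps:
sqrt(-6*68/(-240) + 598) = sqrt(-408*(-1/240) + 598) = sqrt(17/10 + 598) = sqrt(5997/10) = sqrt(59970)/10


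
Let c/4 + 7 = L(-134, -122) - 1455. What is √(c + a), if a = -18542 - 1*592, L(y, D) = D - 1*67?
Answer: I*√25738 ≈ 160.43*I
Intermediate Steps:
L(y, D) = -67 + D (L(y, D) = D - 67 = -67 + D)
c = -6604 (c = -28 + 4*((-67 - 122) - 1455) = -28 + 4*(-189 - 1455) = -28 + 4*(-1644) = -28 - 6576 = -6604)
a = -19134 (a = -18542 - 592 = -19134)
√(c + a) = √(-6604 - 19134) = √(-25738) = I*√25738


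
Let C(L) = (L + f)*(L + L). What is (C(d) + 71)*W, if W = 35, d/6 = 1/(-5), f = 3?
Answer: 11669/5 ≈ 2333.8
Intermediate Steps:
d = -6/5 (d = 6/(-5) = 6*(-⅕) = -6/5 ≈ -1.2000)
C(L) = 2*L*(3 + L) (C(L) = (L + 3)*(L + L) = (3 + L)*(2*L) = 2*L*(3 + L))
(C(d) + 71)*W = (2*(-6/5)*(3 - 6/5) + 71)*35 = (2*(-6/5)*(9/5) + 71)*35 = (-108/25 + 71)*35 = (1667/25)*35 = 11669/5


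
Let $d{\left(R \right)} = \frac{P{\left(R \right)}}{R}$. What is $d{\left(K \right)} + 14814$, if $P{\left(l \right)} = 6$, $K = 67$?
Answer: $\frac{992544}{67} \approx 14814.0$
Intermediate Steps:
$d{\left(R \right)} = \frac{6}{R}$
$d{\left(K \right)} + 14814 = \frac{6}{67} + 14814 = \frac{992544}{67}$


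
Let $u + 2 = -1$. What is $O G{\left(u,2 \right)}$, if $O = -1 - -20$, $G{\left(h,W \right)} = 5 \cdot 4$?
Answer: $380$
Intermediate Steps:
$u = -3$ ($u = -2 - 1 = -3$)
$G{\left(h,W \right)} = 20$
$O = 19$ ($O = -1 + 20 = 19$)
$O G{\left(u,2 \right)} = 19 \cdot 20 = 380$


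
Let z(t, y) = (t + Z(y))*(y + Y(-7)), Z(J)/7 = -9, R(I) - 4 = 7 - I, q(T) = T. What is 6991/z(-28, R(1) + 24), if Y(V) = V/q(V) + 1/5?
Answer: -34955/16016 ≈ -2.1825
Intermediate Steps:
R(I) = 11 - I (R(I) = 4 + (7 - I) = 11 - I)
Z(J) = -63 (Z(J) = 7*(-9) = -63)
Y(V) = 6/5 (Y(V) = V/V + 1/5 = 1 + 1*(⅕) = 1 + ⅕ = 6/5)
z(t, y) = (-63 + t)*(6/5 + y) (z(t, y) = (t - 63)*(y + 6/5) = (-63 + t)*(6/5 + y))
6991/z(-28, R(1) + 24) = 6991/(-378/5 - 63*((11 - 1*1) + 24) + (6/5)*(-28) - 28*((11 - 1*1) + 24)) = 6991/(-378/5 - 63*((11 - 1) + 24) - 168/5 - 28*((11 - 1) + 24)) = 6991/(-378/5 - 63*(10 + 24) - 168/5 - 28*(10 + 24)) = 6991/(-378/5 - 63*34 - 168/5 - 28*34) = 6991/(-378/5 - 2142 - 168/5 - 952) = 6991/(-16016/5) = 6991*(-5/16016) = -34955/16016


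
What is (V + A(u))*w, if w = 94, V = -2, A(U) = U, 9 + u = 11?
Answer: 0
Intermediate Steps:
u = 2 (u = -9 + 11 = 2)
(V + A(u))*w = (-2 + 2)*94 = 0*94 = 0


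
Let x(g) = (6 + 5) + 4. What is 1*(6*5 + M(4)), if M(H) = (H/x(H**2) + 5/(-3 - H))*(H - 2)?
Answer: 3056/105 ≈ 29.105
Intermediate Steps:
x(g) = 15 (x(g) = 11 + 4 = 15)
M(H) = (-2 + H)*(5/(-3 - H) + H/15) (M(H) = (H/15 + 5/(-3 - H))*(H - 2) = (H*(1/15) + 5/(-3 - H))*(-2 + H) = (H/15 + 5/(-3 - H))*(-2 + H) = (5/(-3 - H) + H/15)*(-2 + H) = (-2 + H)*(5/(-3 - H) + H/15))
1*(6*5 + M(4)) = 1*(6*5 + (150 + 4**2 + 4**3 - 81*4)/(15*(3 + 4))) = 1*(30 + (1/15)*(150 + 16 + 64 - 324)/7) = 1*(30 + (1/15)*(1/7)*(-94)) = 1*(30 - 94/105) = 1*(3056/105) = 3056/105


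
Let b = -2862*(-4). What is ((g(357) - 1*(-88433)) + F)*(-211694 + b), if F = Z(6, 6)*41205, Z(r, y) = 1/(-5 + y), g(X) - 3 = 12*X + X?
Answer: -26889433372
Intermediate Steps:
g(X) = 3 + 13*X (g(X) = 3 + (12*X + X) = 3 + 13*X)
b = 11448
F = 41205 (F = 41205/(-5 + 6) = 41205/1 = 1*41205 = 41205)
((g(357) - 1*(-88433)) + F)*(-211694 + b) = (((3 + 13*357) - 1*(-88433)) + 41205)*(-211694 + 11448) = (((3 + 4641) + 88433) + 41205)*(-200246) = ((4644 + 88433) + 41205)*(-200246) = (93077 + 41205)*(-200246) = 134282*(-200246) = -26889433372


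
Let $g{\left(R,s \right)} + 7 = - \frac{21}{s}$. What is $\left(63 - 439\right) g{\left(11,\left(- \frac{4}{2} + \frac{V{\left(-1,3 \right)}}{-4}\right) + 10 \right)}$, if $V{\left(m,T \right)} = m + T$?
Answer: $\frac{18424}{5} \approx 3684.8$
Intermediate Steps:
$V{\left(m,T \right)} = T + m$
$g{\left(R,s \right)} = -7 - \frac{21}{s}$
$\left(63 - 439\right) g{\left(11,\left(- \frac{4}{2} + \frac{V{\left(-1,3 \right)}}{-4}\right) + 10 \right)} = \left(63 - 439\right) \left(-7 - \frac{21}{\left(- \frac{4}{2} + \frac{3 - 1}{-4}\right) + 10}\right) = - 376 \left(-7 - \frac{21}{\left(\left(-4\right) \frac{1}{2} + 2 \left(- \frac{1}{4}\right)\right) + 10}\right) = - 376 \left(-7 - \frac{21}{\left(-2 - \frac{1}{2}\right) + 10}\right) = - 376 \left(-7 - \frac{21}{- \frac{5}{2} + 10}\right) = - 376 \left(-7 - \frac{21}{\frac{15}{2}}\right) = - 376 \left(-7 - \frac{14}{5}\right) = \left(-376\right) \left(- \frac{49}{5}\right) = \frac{18424}{5}$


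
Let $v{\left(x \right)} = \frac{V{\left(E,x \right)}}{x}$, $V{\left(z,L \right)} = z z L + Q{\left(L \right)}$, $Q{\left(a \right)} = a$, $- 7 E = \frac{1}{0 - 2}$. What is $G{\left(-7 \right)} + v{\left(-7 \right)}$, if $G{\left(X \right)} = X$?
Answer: $- \frac{1175}{196} \approx -5.9949$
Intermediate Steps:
$E = \frac{1}{14}$ ($E = - \frac{1}{7 \left(0 - 2\right)} = - \frac{1}{7 \left(-2\right)} = \left(- \frac{1}{7}\right) \left(- \frac{1}{2}\right) = \frac{1}{14} \approx 0.071429$)
$V{\left(z,L \right)} = L + L z^{2}$ ($V{\left(z,L \right)} = z z L + L = z^{2} L + L = L z^{2} + L = L + L z^{2}$)
$v{\left(x \right)} = \frac{197}{196}$ ($v{\left(x \right)} = \frac{x \left(1 + \left(\frac{1}{14}\right)^{2}\right)}{x} = \frac{x \left(1 + \frac{1}{196}\right)}{x} = \frac{x \frac{197}{196}}{x} = \frac{\frac{197}{196} x}{x} = \frac{197}{196}$)
$G{\left(-7 \right)} + v{\left(-7 \right)} = -7 + \frac{197}{196} = - \frac{1175}{196}$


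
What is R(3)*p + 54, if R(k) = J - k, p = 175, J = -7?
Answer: -1696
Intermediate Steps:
R(k) = -7 - k
R(3)*p + 54 = (-7 - 1*3)*175 + 54 = (-7 - 3)*175 + 54 = -10*175 + 54 = -1750 + 54 = -1696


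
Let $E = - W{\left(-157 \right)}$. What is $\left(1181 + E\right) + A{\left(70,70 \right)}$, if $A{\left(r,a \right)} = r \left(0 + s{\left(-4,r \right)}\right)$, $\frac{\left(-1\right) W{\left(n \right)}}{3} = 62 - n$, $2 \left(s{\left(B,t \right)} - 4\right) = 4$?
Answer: $2258$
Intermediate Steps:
$s{\left(B,t \right)} = 6$ ($s{\left(B,t \right)} = 4 + \frac{1}{2} \cdot 4 = 4 + 2 = 6$)
$W{\left(n \right)} = -186 + 3 n$ ($W{\left(n \right)} = - 3 \left(62 - n\right) = -186 + 3 n$)
$E = 657$ ($E = - (-186 + 3 \left(-157\right)) = - (-186 - 471) = \left(-1\right) \left(-657\right) = 657$)
$A{\left(r,a \right)} = 6 r$ ($A{\left(r,a \right)} = r \left(0 + 6\right) = r 6 = 6 r$)
$\left(1181 + E\right) + A{\left(70,70 \right)} = \left(1181 + 657\right) + 6 \cdot 70 = 1838 + 420 = 2258$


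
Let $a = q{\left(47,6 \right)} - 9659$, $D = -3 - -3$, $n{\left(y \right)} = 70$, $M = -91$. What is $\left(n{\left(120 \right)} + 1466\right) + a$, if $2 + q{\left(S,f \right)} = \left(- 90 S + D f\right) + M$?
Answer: $-12446$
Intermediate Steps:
$D = 0$ ($D = -3 + 3 = 0$)
$q{\left(S,f \right)} = -93 - 90 S$ ($q{\left(S,f \right)} = -2 + \left(\left(- 90 S + 0 f\right) - 91\right) = -2 + \left(\left(- 90 S + 0\right) - 91\right) = -2 - \left(91 + 90 S\right) = -93 - 90 S$)
$a = -13982$ ($a = \left(-93 - 4230\right) - 9659 = -4323 - 9659 = -13982$)
$\left(n{\left(120 \right)} + 1466\right) + a = \left(70 + 1466\right) - 13982 = 1536 - 13982 = -12446$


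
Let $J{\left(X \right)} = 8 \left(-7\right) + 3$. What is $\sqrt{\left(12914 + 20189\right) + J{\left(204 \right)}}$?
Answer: $5 \sqrt{1322} \approx 181.8$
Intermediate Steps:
$J{\left(X \right)} = -53$ ($J{\left(X \right)} = -56 + 3 = -53$)
$\sqrt{\left(12914 + 20189\right) + J{\left(204 \right)}} = \sqrt{\left(12914 + 20189\right) - 53} = \sqrt{33103 - 53} = \sqrt{33050} = 5 \sqrt{1322}$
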